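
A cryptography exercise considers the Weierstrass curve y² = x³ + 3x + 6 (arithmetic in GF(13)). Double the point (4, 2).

tangent at (4, 2): λ = (3·4² + 3)/(2·2) ≡ 12/4. 4⁻¹ ≡ 10 (mod 13) since 4·10 = 40 ≡ 1, so λ ≡ 12·10 ≡ 3.
  x = λ² - 4 - 4 = 9 - 8 ≡ 1; y = λ·(4 - 1) - 2 ≡ 7. → (1, 7)

(1, 7)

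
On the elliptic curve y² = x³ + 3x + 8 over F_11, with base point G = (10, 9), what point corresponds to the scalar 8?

O

Double-and-add on 8 = (1000)₂. Start with G = (10, 9) for the leading 1-bit.
double: tangent at (10, 9): λ = (3·10² + 3)/(2·9) ≡ 6/7. 7⁻¹ ≡ 8 (mod 11) since 7·8 = 56 ≡ 1, so λ ≡ 6·8 ≡ 4.
  x = λ² - 10 - 10 = 16 - 20 ≡ 7; y = λ·(10 - 7) - 9 ≡ 3. → (7, 3)
double: tangent at (7, 3): λ = (3·7² + 3)/(2·3) ≡ 7/6. 6⁻¹ ≡ 2 (mod 11), so λ ≡ 7·2 ≡ 3.
  x = λ² - 7 - 7 = 9 - 14 ≡ 6; y = λ·(7 - 6) - 3 ≡ 0. → (6, 0)
double: (6, 0) + (6, 0): same x and y₁ ≡ -y₂, so the sum is O.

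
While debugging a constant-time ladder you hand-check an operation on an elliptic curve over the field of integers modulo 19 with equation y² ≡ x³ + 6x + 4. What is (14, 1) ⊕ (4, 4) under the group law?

(14, 1) + (4, 4). λ = (4 - 1)/(4 - 14) ≡ 3/9 mod 19. 9⁻¹ ≡ 17 (mod 19) since 9·17 = 153 ≡ 1, so λ ≡ 13.
  x = λ² - 14 - 4 = 169 - 18 ≡ 18; y = λ·(14 - 18) - 1 ≡ 4. → (18, 4)

(18, 4)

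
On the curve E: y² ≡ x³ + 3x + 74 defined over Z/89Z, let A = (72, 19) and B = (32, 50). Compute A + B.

(83, 14)

(72, 19) + (32, 50). λ = (50 - 19)/(32 - 72) ≡ 31/49 mod 89. 49⁻¹ ≡ 20 (mod 89), so λ ≡ 86.
  x = λ² - 72 - 32 = 7396 - 104 ≡ 83; y = λ·(72 - 83) - 19 ≡ 14. → (83, 14)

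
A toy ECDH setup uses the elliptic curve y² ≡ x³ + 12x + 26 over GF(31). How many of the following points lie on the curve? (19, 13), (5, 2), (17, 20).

2

(19, 13): 13² ≡ 14, rhs ≡ 14 → on.
(5, 2): 2² ≡ 4, rhs ≡ 25 → off.
(17, 20): 20² ≡ 28, rhs ≡ 28 → on.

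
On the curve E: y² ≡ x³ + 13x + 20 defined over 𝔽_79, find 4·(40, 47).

(59, 23)

Write P = (40, 47).
Double-and-add on 4 = (100)₂. Start with P = (40, 47) for the leading 1-bit.
double: tangent at (40, 47): λ = (3·40² + 13)/(2·47) ≡ 73/15. 15⁻¹ ≡ 58 (mod 79), so λ ≡ 73·58 ≡ 47.
  x = λ² - 40 - 40 = 2209 - 80 ≡ 75; y = λ·(40 - 75) - 47 ≡ 46. → (75, 46)
double: tangent at (75, 46): λ = (3·75² + 13)/(2·46) ≡ 61/13. 13⁻¹ ≡ 73 (mod 79), so λ ≡ 61·73 ≡ 29.
  x = λ² - 75 - 75 = 841 - 150 ≡ 59; y = λ·(75 - 59) - 46 ≡ 23. → (59, 23)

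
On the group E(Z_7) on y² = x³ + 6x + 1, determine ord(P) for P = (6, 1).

2P: tangent at (6, 1): λ = (3·6² + 6)/(2·1) ≡ 2/2. 2⁻¹ ≡ 4 (mod 7), so λ ≡ 2·4 ≡ 1.
  x = λ² - 6 - 6 = 1 - 12 ≡ 3; y = λ·(6 - 3) - 1 ≡ 2. → (3, 2)
3P: (3, 2) + (6, 1). λ = (1 - 2)/(6 - 3) ≡ 6/3 mod 7. 3⁻¹ ≡ 5 (mod 7) since 3·5 = 15 ≡ 1, so λ ≡ 2.
  x = λ² - 3 - 6 = 4 - 9 ≡ 2; y = λ·(3 - 2) - 2 ≡ 0. → (2, 0)
4P: (2, 0) + (6, 1). λ = (1 - 0)/(6 - 2) ≡ 1/4 mod 7. 4⁻¹ ≡ 2 (mod 7), so λ ≡ 2.
  x = λ² - 2 - 6 = 4 - 8 ≡ 3; y = λ·(2 - 3) - 0 ≡ 5. → (3, 5)
5P: (3, 5) + (6, 1). λ = (1 - 5)/(6 - 3) ≡ 3/3 mod 7. 3⁻¹ ≡ 5 (mod 7) since 3·5 = 15 ≡ 1, so λ ≡ 1.
  x = λ² - 3 - 6 = 1 - 9 ≡ 6; y = λ·(3 - 6) - 5 ≡ 6. → (6, 6)
6P: (6, 6) + (6, 1): same x and y₁ ≡ -y₂, so the sum is 𝒪.
6P = 𝒪, so the order is 6.

6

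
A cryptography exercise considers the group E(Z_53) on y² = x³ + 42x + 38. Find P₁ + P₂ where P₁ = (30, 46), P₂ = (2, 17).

(12, 37)

(30, 46) + (2, 17). λ = (17 - 46)/(2 - 30) ≡ 24/25 mod 53. 25⁻¹ ≡ 17 (mod 53) since 25·17 = 425 ≡ 1, so λ ≡ 37.
  x = λ² - 30 - 2 = 1369 - 32 ≡ 12; y = λ·(30 - 12) - 46 ≡ 37. → (12, 37)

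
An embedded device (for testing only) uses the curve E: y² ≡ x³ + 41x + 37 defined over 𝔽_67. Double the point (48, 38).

(11, 12)

tangent at (48, 38): λ = (3·48² + 41)/(2·38) ≡ 52/9. 9⁻¹ ≡ 15 (mod 67), so λ ≡ 52·15 ≡ 43.
  x = λ² - 48 - 48 = 1849 - 96 ≡ 11; y = λ·(48 - 11) - 38 ≡ 12. → (11, 12)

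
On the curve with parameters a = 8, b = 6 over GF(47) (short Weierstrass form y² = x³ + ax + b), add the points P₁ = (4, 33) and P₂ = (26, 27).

(33, 39)

(4, 33) + (26, 27). λ = (27 - 33)/(26 - 4) ≡ 41/22 mod 47. 22⁻¹ ≡ 15 (mod 47) since 22·15 = 330 ≡ 1, so λ ≡ 4.
  x = λ² - 4 - 26 = 16 - 30 ≡ 33; y = λ·(4 - 33) - 33 ≡ 39. → (33, 39)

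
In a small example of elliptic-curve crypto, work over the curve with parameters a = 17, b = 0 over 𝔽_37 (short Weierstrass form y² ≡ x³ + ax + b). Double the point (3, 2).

tangent at (3, 2): λ = (3·3² + 17)/(2·2) ≡ 7/4. 4⁻¹ ≡ 28 (mod 37), so λ ≡ 7·28 ≡ 11.
  x = λ² - 3 - 3 = 121 - 6 ≡ 4; y = λ·(3 - 4) - 2 ≡ 24. → (4, 24)

(4, 24)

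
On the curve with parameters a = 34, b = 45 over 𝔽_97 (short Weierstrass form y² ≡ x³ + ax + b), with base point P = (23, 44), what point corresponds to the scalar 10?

Double-and-add on 10 = (1010)₂. Start with P = (23, 44) for the leading 1-bit.
double: tangent at (23, 44): λ = (3·23² + 34)/(2·44) ≡ 69/88. 88⁻¹ ≡ 43 (mod 97) since 88·43 = 3784 ≡ 1, so λ ≡ 69·43 ≡ 57.
  x = λ² - 23 - 23 = 3249 - 46 ≡ 2; y = λ·(23 - 2) - 44 ≡ 86. → (2, 86)
double: tangent at (2, 86): λ = (3·2² + 34)/(2·86) ≡ 46/75. 75⁻¹ ≡ 22 (mod 97) since 75·22 = 1650 ≡ 1, so λ ≡ 46·22 ≡ 42.
  x = λ² - 2 - 2 = 1764 - 4 ≡ 14; y = λ·(2 - 14) - 86 ≡ 89. → (14, 89)
add P: (14, 89) + (23, 44). λ = (44 - 89)/(23 - 14) ≡ 52/9 mod 97. 9⁻¹ ≡ 54 (mod 97) since 9·54 = 486 ≡ 1, so λ ≡ 92.
  x = λ² - 14 - 23 = 8464 - 37 ≡ 85; y = λ·(14 - 85) - 89 ≡ 72. → (85, 72)
double: tangent at (85, 72): λ = (3·85² + 34)/(2·72) ≡ 78/47. 47⁻¹ ≡ 64 (mod 97) since 47·64 = 3008 ≡ 1, so λ ≡ 78·64 ≡ 45.
  x = λ² - 85 - 85 = 2025 - 170 ≡ 12; y = λ·(85 - 12) - 72 ≡ 12. → (12, 12)

(12, 12)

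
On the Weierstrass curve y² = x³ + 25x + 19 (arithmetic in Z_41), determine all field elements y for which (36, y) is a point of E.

none

x³ + 25x + 19 = 47575 ≡ 15 (mod 41).
15 is a non-residue mod 41; no y exists.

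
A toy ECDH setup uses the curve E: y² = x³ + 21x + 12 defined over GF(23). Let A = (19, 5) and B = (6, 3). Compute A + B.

(10, 7)

(19, 5) + (6, 3). λ = (3 - 5)/(6 - 19) ≡ 21/10 mod 23. 10⁻¹ ≡ 7 (mod 23), so λ ≡ 9.
  x = λ² - 19 - 6 = 81 - 25 ≡ 10; y = λ·(19 - 10) - 5 ≡ 7. → (10, 7)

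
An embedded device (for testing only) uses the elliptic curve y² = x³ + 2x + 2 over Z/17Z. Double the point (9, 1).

(7, 6)

tangent at (9, 1): λ = (3·9² + 2)/(2·1) ≡ 7/2. 2⁻¹ ≡ 9 (mod 17), so λ ≡ 7·9 ≡ 12.
  x = λ² - 9 - 9 = 144 - 18 ≡ 7; y = λ·(9 - 7) - 1 ≡ 6. → (7, 6)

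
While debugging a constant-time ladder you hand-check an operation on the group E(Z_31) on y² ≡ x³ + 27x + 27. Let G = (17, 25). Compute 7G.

Repeated addition: build up to 7G.
2G: tangent at (17, 25): λ = (3·17² + 27)/(2·25) ≡ 26/19. 19⁻¹ ≡ 18 (mod 31), so λ ≡ 26·18 ≡ 3.
  x = λ² - 17 - 17 = 9 - 34 ≡ 6; y = λ·(17 - 6) - 25 ≡ 8. → (6, 8)
3G: (6, 8) + (17, 25). λ = (25 - 8)/(17 - 6) ≡ 17/11 mod 31. 11⁻¹ ≡ 17 (mod 31) since 11·17 = 187 ≡ 1, so λ ≡ 10.
  x = λ² - 6 - 17 = 100 - 23 ≡ 15; y = λ·(6 - 15) - 8 ≡ 26. → (15, 26)
4G: (15, 26) + (17, 25). λ = (25 - 26)/(17 - 15) ≡ 30/2 mod 31. 2⁻¹ ≡ 16 (mod 31) since 2·16 = 32 ≡ 1, so λ ≡ 15.
  x = λ² - 15 - 17 = 225 - 32 ≡ 7; y = λ·(15 - 7) - 26 ≡ 1. → (7, 1)
5G: (7, 1) + (17, 25). λ = (25 - 1)/(17 - 7) ≡ 24/10 mod 31. 10⁻¹ ≡ 28 (mod 31), so λ ≡ 21.
  x = λ² - 7 - 17 = 441 - 24 ≡ 14; y = λ·(7 - 14) - 1 ≡ 7. → (14, 7)
6G: (14, 7) + (17, 25). λ = (25 - 7)/(17 - 14) ≡ 18/3 mod 31. 3⁻¹ ≡ 21 (mod 31), so λ ≡ 6.
  x = λ² - 14 - 17 = 36 - 31 ≡ 5; y = λ·(14 - 5) - 7 ≡ 16. → (5, 16)
7G: (5, 16) + (17, 25). λ = (25 - 16)/(17 - 5) ≡ 9/12 mod 31. 12⁻¹ ≡ 13 (mod 31) since 12·13 = 156 ≡ 1, so λ ≡ 24.
  x = λ² - 5 - 17 = 576 - 22 ≡ 27; y = λ·(5 - 27) - 16 ≡ 14. → (27, 14)

(27, 14)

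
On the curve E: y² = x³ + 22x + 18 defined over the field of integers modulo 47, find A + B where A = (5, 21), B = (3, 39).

(5, 21) + (3, 39). λ = (39 - 21)/(3 - 5) ≡ 18/45 mod 47. 45⁻¹ ≡ 23 (mod 47), so λ ≡ 38.
  x = λ² - 5 - 3 = 1444 - 8 ≡ 26; y = λ·(5 - 26) - 21 ≡ 27. → (26, 27)

(26, 27)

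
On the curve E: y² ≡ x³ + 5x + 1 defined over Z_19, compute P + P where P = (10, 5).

tangent at (10, 5): λ = (3·10² + 5)/(2·5) ≡ 1/10. 10⁻¹ ≡ 2 (mod 19) since 10·2 = 20 ≡ 1, so λ ≡ 1·2 ≡ 2.
  x = λ² - 10 - 10 = 4 - 20 ≡ 3; y = λ·(10 - 3) - 5 ≡ 9. → (3, 9)

(3, 9)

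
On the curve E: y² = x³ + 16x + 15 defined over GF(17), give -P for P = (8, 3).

(8, 14)

-(8, 3) = (8, -3 mod 17) = (8, 14).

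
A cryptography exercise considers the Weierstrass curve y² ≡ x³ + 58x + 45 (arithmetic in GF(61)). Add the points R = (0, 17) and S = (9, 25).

(0, 17) + (9, 25). λ = (25 - 17)/(9 - 0) ≡ 8/9 mod 61. 9⁻¹ ≡ 34 (mod 61) since 9·34 = 306 ≡ 1, so λ ≡ 28.
  x = λ² - 0 - 9 = 784 - 9 ≡ 43; y = λ·(0 - 43) - 17 ≡ 60. → (43, 60)

(43, 60)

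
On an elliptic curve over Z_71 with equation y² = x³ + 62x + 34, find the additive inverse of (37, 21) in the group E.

-(37, 21) = (37, -21 mod 71) = (37, 50).

(37, 50)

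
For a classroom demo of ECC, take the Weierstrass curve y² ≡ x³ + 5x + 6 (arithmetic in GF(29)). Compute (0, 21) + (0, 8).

The two points share x = 0 and their y-coordinates satisfy 21 + 8 ≡ 0 (mod 29), so they are inverses. Their sum is O.

O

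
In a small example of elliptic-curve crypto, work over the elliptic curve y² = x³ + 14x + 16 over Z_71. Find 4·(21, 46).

Write Q = (21, 46).
Double-and-add on 4 = (100)₂. Start with Q = (21, 46) for the leading 1-bit.
double: tangent at (21, 46): λ = (3·21² + 14)/(2·46) ≡ 59/21. 21⁻¹ ≡ 44 (mod 71), so λ ≡ 59·44 ≡ 40.
  x = λ² - 21 - 21 = 1600 - 42 ≡ 67; y = λ·(21 - 67) - 46 ≡ 31. → (67, 31)
double: tangent at (67, 31): λ = (3·67² + 14)/(2·31) ≡ 62/62. 62⁻¹ ≡ 63 (mod 71), so λ ≡ 62·63 ≡ 1.
  x = λ² - 67 - 67 = 1 - 134 ≡ 9; y = λ·(67 - 9) - 31 ≡ 27. → (9, 27)

(9, 27)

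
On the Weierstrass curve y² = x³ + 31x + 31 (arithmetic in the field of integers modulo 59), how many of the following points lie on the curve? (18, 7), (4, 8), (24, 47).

2

(18, 7): 7² ≡ 49, rhs ≡ 49 → on.
(4, 8): 8² ≡ 5, rhs ≡ 42 → off.
(24, 47): 47² ≡ 26, rhs ≡ 26 → on.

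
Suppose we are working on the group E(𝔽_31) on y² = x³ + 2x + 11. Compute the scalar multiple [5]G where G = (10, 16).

(1, 13)

Double-and-add on 5 = (101)₂. Start with G = (10, 16) for the leading 1-bit.
double: tangent at (10, 16): λ = (3·10² + 2)/(2·16) ≡ 23/1. 1⁻¹ ≡ 1 (mod 31), so λ ≡ 23·1 ≡ 23.
  x = λ² - 10 - 10 = 529 - 20 ≡ 13; y = λ·(10 - 13) - 16 ≡ 8. → (13, 8)
double: tangent at (13, 8): λ = (3·13² + 2)/(2·8) ≡ 13/16. 16⁻¹ ≡ 2 (mod 31), so λ ≡ 13·2 ≡ 26.
  x = λ² - 13 - 13 = 676 - 26 ≡ 30; y = λ·(13 - 30) - 8 ≡ 15. → (30, 15)
add G: (30, 15) + (10, 16). λ = (16 - 15)/(10 - 30) ≡ 1/11 mod 31. 11⁻¹ ≡ 17 (mod 31) since 11·17 = 187 ≡ 1, so λ ≡ 17.
  x = λ² - 30 - 10 = 289 - 40 ≡ 1; y = λ·(30 - 1) - 15 ≡ 13. → (1, 13)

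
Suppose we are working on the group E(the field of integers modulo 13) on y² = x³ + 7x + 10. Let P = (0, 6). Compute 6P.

(11, 12)

Double-and-add on 6 = (110)₂. Start with P = (0, 6) for the leading 1-bit.
double: tangent at (0, 6): λ = (3·0² + 7)/(2·6) ≡ 7/12. 12⁻¹ ≡ 12 (mod 13) since 12·12 = 144 ≡ 1, so λ ≡ 7·12 ≡ 6.
  x = λ² - 0 - 0 = 36 - 0 ≡ 10; y = λ·(0 - 10) - 6 ≡ 12. → (10, 12)
add P: (10, 12) + (0, 6). λ = (6 - 12)/(0 - 10) ≡ 7/3 mod 13. 3⁻¹ ≡ 9 (mod 13), so λ ≡ 11.
  x = λ² - 10 - 0 = 121 - 10 ≡ 7; y = λ·(10 - 7) - 12 ≡ 8. → (7, 8)
double: tangent at (7, 8): λ = (3·7² + 7)/(2·8) ≡ 11/3. 3⁻¹ ≡ 9 (mod 13), so λ ≡ 11·9 ≡ 8.
  x = λ² - 7 - 7 = 64 - 14 ≡ 11; y = λ·(7 - 11) - 8 ≡ 12. → (11, 12)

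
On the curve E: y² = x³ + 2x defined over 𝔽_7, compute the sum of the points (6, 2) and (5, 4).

(6, 2) + (5, 4). λ = (4 - 2)/(5 - 6) ≡ 2/6 mod 7. 6⁻¹ ≡ 6 (mod 7), so λ ≡ 5.
  x = λ² - 6 - 5 = 25 - 11 ≡ 0; y = λ·(6 - 0) - 2 ≡ 0. → (0, 0)

(0, 0)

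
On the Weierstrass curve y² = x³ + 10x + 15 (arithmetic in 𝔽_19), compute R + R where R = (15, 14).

(12, 18)

tangent at (15, 14): λ = (3·15² + 10)/(2·14) ≡ 1/9. 9⁻¹ ≡ 17 (mod 19), so λ ≡ 1·17 ≡ 17.
  x = λ² - 15 - 15 = 289 - 30 ≡ 12; y = λ·(15 - 12) - 14 ≡ 18. → (12, 18)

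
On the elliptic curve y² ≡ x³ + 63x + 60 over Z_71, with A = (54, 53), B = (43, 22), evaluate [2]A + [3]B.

(5, 43)

First 2A:
Repeated addition: build up to 2A.
2A: tangent at (54, 53): λ = (3·54² + 63)/(2·53) ≡ 7/35. 35⁻¹ ≡ 69 (mod 71), so λ ≡ 7·69 ≡ 57.
  x = λ² - 54 - 54 = 3249 - 108 ≡ 17; y = λ·(54 - 17) - 53 ≡ 68. → (17, 68)
2A = (17, 68).
Next 3B:
Repeated addition: build up to 3B.
2B: tangent at (43, 22): λ = (3·43² + 63)/(2·22) ≡ 1/44. 44⁻¹ ≡ 21 (mod 71), so λ ≡ 1·21 ≡ 21.
  x = λ² - 43 - 43 = 441 - 86 ≡ 0; y = λ·(43 - 0) - 22 ≡ 29. → (0, 29)
3B: (0, 29) + (43, 22). λ = (22 - 29)/(43 - 0) ≡ 64/43 mod 71. 43⁻¹ ≡ 38 (mod 71) since 43·38 = 1634 ≡ 1, so λ ≡ 18.
  x = λ² - 0 - 43 = 324 - 43 ≡ 68; y = λ·(0 - 68) - 29 ≡ 25. → (68, 25)
3B = (68, 25).
Finally 2A + 3B:
(17, 68) + (68, 25). λ = (25 - 68)/(68 - 17) ≡ 28/51 mod 71. 51⁻¹ ≡ 39 (mod 71), so λ ≡ 27.
  x = λ² - 17 - 68 = 729 - 85 ≡ 5; y = λ·(17 - 5) - 68 ≡ 43. → (5, 43)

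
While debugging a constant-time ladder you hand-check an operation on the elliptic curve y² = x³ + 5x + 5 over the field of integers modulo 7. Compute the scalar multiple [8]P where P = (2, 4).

(2, 4)

Repeated addition: build up to 8P.
2P: tangent at (2, 4): λ = (3·2² + 5)/(2·4) ≡ 3/1. 1⁻¹ ≡ 1 (mod 7), so λ ≡ 3·1 ≡ 3.
  x = λ² - 2 - 2 = 9 - 4 ≡ 5; y = λ·(2 - 5) - 4 ≡ 1. → (5, 1)
3P: (5, 1) + (2, 4). λ = (4 - 1)/(2 - 5) ≡ 3/4 mod 7. 4⁻¹ ≡ 2 (mod 7) since 4·2 = 8 ≡ 1, so λ ≡ 6.
  x = λ² - 5 - 2 = 36 - 7 ≡ 1; y = λ·(5 - 1) - 1 ≡ 2. → (1, 2)
4P: (1, 2) + (2, 4). λ = (4 - 2)/(2 - 1) ≡ 2/1 mod 7. 1⁻¹ ≡ 1 (mod 7), so λ ≡ 2.
  x = λ² - 1 - 2 = 4 - 3 ≡ 1; y = λ·(1 - 1) - 2 ≡ 5. → (1, 5)
5P: (1, 5) + (2, 4). λ = (4 - 5)/(2 - 1) ≡ 6/1 mod 7. 1⁻¹ ≡ 1 (mod 7), so λ ≡ 6.
  x = λ² - 1 - 2 = 36 - 3 ≡ 5; y = λ·(1 - 5) - 5 ≡ 6. → (5, 6)
6P: (5, 6) + (2, 4). λ = (4 - 6)/(2 - 5) ≡ 5/4 mod 7. 4⁻¹ ≡ 2 (mod 7), so λ ≡ 3.
  x = λ² - 5 - 2 = 9 - 7 ≡ 2; y = λ·(5 - 2) - 6 ≡ 3. → (2, 3)
7P: (2, 3) + (2, 4): same x and y₁ ≡ -y₂, so the sum is O.
8P: O + (2, 4) = (2, 4) (identity).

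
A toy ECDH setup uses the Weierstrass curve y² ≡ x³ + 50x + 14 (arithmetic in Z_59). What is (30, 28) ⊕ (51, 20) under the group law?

(30, 28) + (51, 20). λ = (20 - 28)/(51 - 30) ≡ 51/21 mod 59. 21⁻¹ ≡ 45 (mod 59), so λ ≡ 53.
  x = λ² - 30 - 51 = 2809 - 81 ≡ 14; y = λ·(30 - 14) - 28 ≡ 53. → (14, 53)

(14, 53)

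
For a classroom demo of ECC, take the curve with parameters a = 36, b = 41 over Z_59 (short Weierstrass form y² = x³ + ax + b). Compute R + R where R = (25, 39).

(34, 6)

tangent at (25, 39): λ = (3·25² + 36)/(2·39) ≡ 23/19. 19⁻¹ ≡ 28 (mod 59), so λ ≡ 23·28 ≡ 54.
  x = λ² - 25 - 25 = 2916 - 50 ≡ 34; y = λ·(25 - 34) - 39 ≡ 6. → (34, 6)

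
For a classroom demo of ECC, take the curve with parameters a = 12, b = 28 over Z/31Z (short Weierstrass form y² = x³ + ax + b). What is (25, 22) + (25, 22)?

tangent at (25, 22): λ = (3·25² + 12)/(2·22) ≡ 27/13. 13⁻¹ ≡ 12 (mod 31) since 13·12 = 156 ≡ 1, so λ ≡ 27·12 ≡ 14.
  x = λ² - 25 - 25 = 196 - 50 ≡ 22; y = λ·(25 - 22) - 22 ≡ 20. → (22, 20)

(22, 20)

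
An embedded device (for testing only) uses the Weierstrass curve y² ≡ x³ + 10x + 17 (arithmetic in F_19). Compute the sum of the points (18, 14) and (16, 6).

(18, 14) + (16, 6). λ = (6 - 14)/(16 - 18) ≡ 11/17 mod 19. 17⁻¹ ≡ 9 (mod 19) since 17·9 = 153 ≡ 1, so λ ≡ 4.
  x = λ² - 18 - 16 = 16 - 34 ≡ 1; y = λ·(18 - 1) - 14 ≡ 16. → (1, 16)

(1, 16)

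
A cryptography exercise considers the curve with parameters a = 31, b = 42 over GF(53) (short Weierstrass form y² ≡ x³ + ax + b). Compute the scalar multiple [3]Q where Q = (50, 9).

(52, 13)

Repeated addition: build up to 3Q.
2Q: tangent at (50, 9): λ = (3·50² + 31)/(2·9) ≡ 5/18. 18⁻¹ ≡ 3 (mod 53) since 18·3 = 54 ≡ 1, so λ ≡ 5·3 ≡ 15.
  x = λ² - 50 - 50 = 225 - 100 ≡ 19; y = λ·(50 - 19) - 9 ≡ 32. → (19, 32)
3Q: (19, 32) + (50, 9). λ = (9 - 32)/(50 - 19) ≡ 30/31 mod 53. 31⁻¹ ≡ 12 (mod 53) since 31·12 = 372 ≡ 1, so λ ≡ 42.
  x = λ² - 19 - 50 = 1764 - 69 ≡ 52; y = λ·(19 - 52) - 32 ≡ 13. → (52, 13)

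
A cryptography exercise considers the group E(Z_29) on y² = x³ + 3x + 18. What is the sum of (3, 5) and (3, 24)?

O

The two points share x = 3 and their y-coordinates satisfy 5 + 24 ≡ 0 (mod 29), so they are inverses. Their sum is O.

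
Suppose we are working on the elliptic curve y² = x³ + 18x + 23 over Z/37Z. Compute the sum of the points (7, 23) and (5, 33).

(7, 23) + (5, 33). λ = (33 - 23)/(5 - 7) ≡ 10/35 mod 37. 35⁻¹ ≡ 18 (mod 37) since 35·18 = 630 ≡ 1, so λ ≡ 32.
  x = λ² - 7 - 5 = 1024 - 12 ≡ 13; y = λ·(7 - 13) - 23 ≡ 7. → (13, 7)

(13, 7)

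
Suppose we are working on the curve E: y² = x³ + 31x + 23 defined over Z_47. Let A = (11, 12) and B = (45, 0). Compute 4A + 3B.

First 4A:
Repeated addition: build up to 4A.
2A: tangent at (11, 12): λ = (3·11² + 31)/(2·12) ≡ 18/24. 24⁻¹ ≡ 2 (mod 47), so λ ≡ 18·2 ≡ 36.
  x = λ² - 11 - 11 = 1296 - 22 ≡ 5; y = λ·(11 - 5) - 12 ≡ 16. → (5, 16)
3A: (5, 16) + (11, 12). λ = (12 - 16)/(11 - 5) ≡ 43/6 mod 47. 6⁻¹ ≡ 8 (mod 47), so λ ≡ 15.
  x = λ² - 5 - 11 = 225 - 16 ≡ 21; y = λ·(5 - 21) - 16 ≡ 26. → (21, 26)
4A: (21, 26) + (11, 12). λ = (12 - 26)/(11 - 21) ≡ 33/37 mod 47. 37⁻¹ ≡ 14 (mod 47) since 37·14 = 518 ≡ 1, so λ ≡ 39.
  x = λ² - 21 - 11 = 1521 - 32 ≡ 32; y = λ·(21 - 32) - 26 ≡ 15. → (32, 15)
4A = (32, 15).
Next 3B:
Repeated addition: build up to 3B.
2B: (45, 0) + (45, 0): same x and y₁ ≡ -y₂, so the sum is 𝒪.
3B: 𝒪 + (45, 0) = (45, 0) (identity).
3B = (45, 0).
Finally 4A + 3B:
(32, 15) + (45, 0). λ = (0 - 15)/(45 - 32) ≡ 32/13 mod 47. 13⁻¹ ≡ 29 (mod 47), so λ ≡ 35.
  x = λ² - 32 - 45 = 1225 - 77 ≡ 20; y = λ·(32 - 20) - 15 ≡ 29. → (20, 29)

(20, 29)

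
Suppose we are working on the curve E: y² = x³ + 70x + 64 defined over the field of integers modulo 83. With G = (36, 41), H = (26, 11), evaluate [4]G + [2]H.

First 4G:
Double-and-add on 4 = (100)₂. Start with G = (36, 41) for the leading 1-bit.
double: tangent at (36, 41): λ = (3·36² + 70)/(2·41) ≡ 57/82. 82⁻¹ ≡ 82 (mod 83) since 82·82 = 6724 ≡ 1, so λ ≡ 57·82 ≡ 26.
  x = λ² - 36 - 36 = 676 - 72 ≡ 23; y = λ·(36 - 23) - 41 ≡ 48. → (23, 48)
double: tangent at (23, 48): λ = (3·23² + 70)/(2·48) ≡ 80/13. 13⁻¹ ≡ 32 (mod 83) since 13·32 = 416 ≡ 1, so λ ≡ 80·32 ≡ 70.
  x = λ² - 23 - 23 = 4900 - 46 ≡ 40; y = λ·(23 - 40) - 48 ≡ 7. → (40, 7)
4G = (40, 7).
Next 2H:
Repeated addition: build up to 2H.
2H: tangent at (26, 11): λ = (3·26² + 70)/(2·11) ≡ 23/22. 22⁻¹ ≡ 34 (mod 83) since 22·34 = 748 ≡ 1, so λ ≡ 23·34 ≡ 35.
  x = λ² - 26 - 26 = 1225 - 52 ≡ 11; y = λ·(26 - 11) - 11 ≡ 16. → (11, 16)
2H = (11, 16).
Finally 4G + 2H:
(40, 7) + (11, 16). λ = (16 - 7)/(11 - 40) ≡ 9/54 mod 83. 54⁻¹ ≡ 20 (mod 83) since 54·20 = 1080 ≡ 1, so λ ≡ 14.
  x = λ² - 40 - 11 = 196 - 51 ≡ 62; y = λ·(40 - 62) - 7 ≡ 17. → (62, 17)

(62, 17)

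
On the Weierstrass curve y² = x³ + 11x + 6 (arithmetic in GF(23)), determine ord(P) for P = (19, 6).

2P: tangent at (19, 6): λ = (3·19² + 11)/(2·6) ≡ 13/12. 12⁻¹ ≡ 2 (mod 23) since 12·2 = 24 ≡ 1, so λ ≡ 13·2 ≡ 3.
  x = λ² - 19 - 19 = 9 - 38 ≡ 17; y = λ·(19 - 17) - 6 ≡ 0. → (17, 0)
3P: (17, 0) + (19, 6). λ = (6 - 0)/(19 - 17) ≡ 6/2 mod 23. 2⁻¹ ≡ 12 (mod 23), so λ ≡ 3.
  x = λ² - 17 - 19 = 9 - 36 ≡ 19; y = λ·(17 - 19) - 0 ≡ 17. → (19, 17)
4P: (19, 17) + (19, 6): same x and y₁ ≡ -y₂, so the sum is 𝒪.
4P = 𝒪, so the order is 4.

4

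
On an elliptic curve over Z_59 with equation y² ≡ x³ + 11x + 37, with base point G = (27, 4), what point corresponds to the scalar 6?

(51, 33)

Repeated addition: build up to 6G.
2G: tangent at (27, 4): λ = (3·27² + 11)/(2·4) ≡ 15/8. 8⁻¹ ≡ 37 (mod 59), so λ ≡ 15·37 ≡ 24.
  x = λ² - 27 - 27 = 576 - 54 ≡ 50; y = λ·(27 - 50) - 4 ≡ 34. → (50, 34)
3G: (50, 34) + (27, 4). λ = (4 - 34)/(27 - 50) ≡ 29/36 mod 59. 36⁻¹ ≡ 41 (mod 59) since 36·41 = 1476 ≡ 1, so λ ≡ 9.
  x = λ² - 50 - 27 = 81 - 77 ≡ 4; y = λ·(50 - 4) - 34 ≡ 26. → (4, 26)
4G: (4, 26) + (27, 4). λ = (4 - 26)/(27 - 4) ≡ 37/23 mod 59. 23⁻¹ ≡ 18 (mod 59) since 23·18 = 414 ≡ 1, so λ ≡ 17.
  x = λ² - 4 - 27 = 289 - 31 ≡ 22; y = λ·(4 - 22) - 26 ≡ 22. → (22, 22)
5G: (22, 22) + (27, 4). λ = (4 - 22)/(27 - 22) ≡ 41/5 mod 59. 5⁻¹ ≡ 12 (mod 59), so λ ≡ 20.
  x = λ² - 22 - 27 = 400 - 49 ≡ 56; y = λ·(22 - 56) - 22 ≡ 6. → (56, 6)
6G: (56, 6) + (27, 4). λ = (4 - 6)/(27 - 56) ≡ 57/30 mod 59. 30⁻¹ ≡ 2 (mod 59) since 30·2 = 60 ≡ 1, so λ ≡ 55.
  x = λ² - 56 - 27 = 3025 - 83 ≡ 51; y = λ·(56 - 51) - 6 ≡ 33. → (51, 33)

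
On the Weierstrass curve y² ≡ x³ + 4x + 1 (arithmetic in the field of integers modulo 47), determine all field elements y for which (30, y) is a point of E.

x³ + 4x + 1 = 27121 ≡ 2 (mod 47).
Square roots of 2 mod 47: 7 and 40 (since 7² = 49 ≡ 2).

7, 40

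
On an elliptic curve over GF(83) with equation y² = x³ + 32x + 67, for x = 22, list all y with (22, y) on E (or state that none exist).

31, 52

x³ + 32x + 67 = 11419 ≡ 48 (mod 83).
Square roots of 48 mod 83: 31 and 52 (since 31² = 961 ≡ 48).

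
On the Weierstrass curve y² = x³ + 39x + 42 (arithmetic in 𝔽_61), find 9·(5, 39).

(58, 9)

Write Q = (5, 39).
Repeated addition: build up to 9Q.
2Q: tangent at (5, 39): λ = (3·5² + 39)/(2·39) ≡ 53/17. 17⁻¹ ≡ 18 (mod 61) since 17·18 = 306 ≡ 1, so λ ≡ 53·18 ≡ 39.
  x = λ² - 5 - 5 = 1521 - 10 ≡ 47; y = λ·(5 - 47) - 39 ≡ 31. → (47, 31)
3Q: (47, 31) + (5, 39). λ = (39 - 31)/(5 - 47) ≡ 8/19 mod 61. 19⁻¹ ≡ 45 (mod 61), so λ ≡ 55.
  x = λ² - 47 - 5 = 3025 - 52 ≡ 45; y = λ·(47 - 45) - 31 ≡ 18. → (45, 18)
4Q: (45, 18) + (5, 39). λ = (39 - 18)/(5 - 45) ≡ 21/21 mod 61. 21⁻¹ ≡ 32 (mod 61) since 21·32 = 672 ≡ 1, so λ ≡ 1.
  x = λ² - 45 - 5 = 1 - 50 ≡ 12; y = λ·(45 - 12) - 18 ≡ 15. → (12, 15)
5Q: (12, 15) + (5, 39). λ = (39 - 15)/(5 - 12) ≡ 24/54 mod 61. 54⁻¹ ≡ 26 (mod 61), so λ ≡ 14.
  x = λ² - 12 - 5 = 196 - 17 ≡ 57; y = λ·(12 - 57) - 15 ≡ 26. → (57, 26)
6Q: (57, 26) + (5, 39). λ = (39 - 26)/(5 - 57) ≡ 13/9 mod 61. 9⁻¹ ≡ 34 (mod 61), so λ ≡ 15.
  x = λ² - 57 - 5 = 225 - 62 ≡ 41; y = λ·(57 - 41) - 26 ≡ 31. → (41, 31)
7Q: (41, 31) + (5, 39). λ = (39 - 31)/(5 - 41) ≡ 8/25 mod 61. 25⁻¹ ≡ 22 (mod 61), so λ ≡ 54.
  x = λ² - 41 - 5 = 2916 - 46 ≡ 3; y = λ·(41 - 3) - 31 ≡ 8. → (3, 8)
8Q: (3, 8) + (5, 39). λ = (39 - 8)/(5 - 3) ≡ 31/2 mod 61. 2⁻¹ ≡ 31 (mod 61), so λ ≡ 46.
  x = λ² - 3 - 5 = 2116 - 8 ≡ 34; y = λ·(3 - 34) - 8 ≡ 30. → (34, 30)
9Q: (34, 30) + (5, 39). λ = (39 - 30)/(5 - 34) ≡ 9/32 mod 61. 32⁻¹ ≡ 21 (mod 61), so λ ≡ 6.
  x = λ² - 34 - 5 = 36 - 39 ≡ 58; y = λ·(34 - 58) - 30 ≡ 9. → (58, 9)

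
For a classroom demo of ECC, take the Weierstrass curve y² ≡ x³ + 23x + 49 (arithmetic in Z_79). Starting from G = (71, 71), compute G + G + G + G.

(72, 16)

Double-and-add on 4 = (100)₂. Start with G = (71, 71) for the leading 1-bit.
double: tangent at (71, 71): λ = (3·71² + 23)/(2·71) ≡ 57/63. 63⁻¹ ≡ 74 (mod 79) since 63·74 = 4662 ≡ 1, so λ ≡ 57·74 ≡ 31.
  x = λ² - 71 - 71 = 961 - 142 ≡ 29; y = λ·(71 - 29) - 71 ≡ 46. → (29, 46)
double: tangent at (29, 46): λ = (3·29² + 23)/(2·46) ≡ 18/13. 13⁻¹ ≡ 73 (mod 79) since 13·73 = 949 ≡ 1, so λ ≡ 18·73 ≡ 50.
  x = λ² - 29 - 29 = 2500 - 58 ≡ 72; y = λ·(29 - 72) - 46 ≡ 16. → (72, 16)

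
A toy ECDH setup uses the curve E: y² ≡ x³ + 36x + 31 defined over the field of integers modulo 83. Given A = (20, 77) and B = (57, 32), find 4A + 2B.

(39, 9)

First 4A:
Repeated addition: build up to 4A.
2A: tangent at (20, 77): λ = (3·20² + 36)/(2·77) ≡ 74/71. 71⁻¹ ≡ 76 (mod 83), so λ ≡ 74·76 ≡ 63.
  x = λ² - 20 - 20 = 3969 - 40 ≡ 28; y = λ·(20 - 28) - 77 ≡ 0. → (28, 0)
3A: (28, 0) + (20, 77). λ = (77 - 0)/(20 - 28) ≡ 77/75 mod 83. 75⁻¹ ≡ 31 (mod 83), so λ ≡ 63.
  x = λ² - 28 - 20 = 3969 - 48 ≡ 20; y = λ·(28 - 20) - 0 ≡ 6. → (20, 6)
4A: (20, 6) + (20, 77): same x and y₁ ≡ -y₂, so the sum is the point at infinity.
4A = the point at infinity.
Next 2B:
Repeated addition: build up to 2B.
2B: tangent at (57, 32): λ = (3·57² + 36)/(2·32) ≡ 72/64. 64⁻¹ ≡ 48 (mod 83), so λ ≡ 72·48 ≡ 53.
  x = λ² - 57 - 57 = 2809 - 114 ≡ 39; y = λ·(57 - 39) - 32 ≡ 9. → (39, 9)
2B = (39, 9).
Finally 4A + 2B:
the point at infinity + (39, 9) = (39, 9) (identity).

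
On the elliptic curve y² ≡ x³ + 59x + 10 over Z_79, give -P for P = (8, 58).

(8, 21)

-(8, 58) = (8, -58 mod 79) = (8, 21).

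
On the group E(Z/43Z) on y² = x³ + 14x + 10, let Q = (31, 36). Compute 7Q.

(19, 30)

Double-and-add on 7 = (111)₂. Start with Q = (31, 36) for the leading 1-bit.
double: tangent at (31, 36): λ = (3·31² + 14)/(2·36) ≡ 16/29. 29⁻¹ ≡ 3 (mod 43), so λ ≡ 16·3 ≡ 5.
  x = λ² - 31 - 31 = 25 - 62 ≡ 6; y = λ·(31 - 6) - 36 ≡ 3. → (6, 3)
add Q: (6, 3) + (31, 36). λ = (36 - 3)/(31 - 6) ≡ 33/25 mod 43. 25⁻¹ ≡ 31 (mod 43) since 25·31 = 775 ≡ 1, so λ ≡ 34.
  x = λ² - 6 - 31 = 1156 - 37 ≡ 1; y = λ·(6 - 1) - 3 ≡ 38. → (1, 38)
double: tangent at (1, 38): λ = (3·1² + 14)/(2·38) ≡ 17/33. 33⁻¹ ≡ 30 (mod 43), so λ ≡ 17·30 ≡ 37.
  x = λ² - 1 - 1 = 1369 - 2 ≡ 34; y = λ·(1 - 34) - 38 ≡ 31. → (34, 31)
add Q: (34, 31) + (31, 36). λ = (36 - 31)/(31 - 34) ≡ 5/40 mod 43. 40⁻¹ ≡ 14 (mod 43) since 40·14 = 560 ≡ 1, so λ ≡ 27.
  x = λ² - 34 - 31 = 729 - 65 ≡ 19; y = λ·(34 - 19) - 31 ≡ 30. → (19, 30)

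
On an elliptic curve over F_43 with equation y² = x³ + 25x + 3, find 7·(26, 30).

(6, 38)

Write G = (26, 30).
Double-and-add on 7 = (111)₂. Start with G = (26, 30) for the leading 1-bit.
double: tangent at (26, 30): λ = (3·26² + 25)/(2·30) ≡ 32/17. 17⁻¹ ≡ 38 (mod 43), so λ ≡ 32·38 ≡ 12.
  x = λ² - 26 - 26 = 144 - 52 ≡ 6; y = λ·(26 - 6) - 30 ≡ 38. → (6, 38)
add G: (6, 38) + (26, 30). λ = (30 - 38)/(26 - 6) ≡ 35/20 mod 43. 20⁻¹ ≡ 28 (mod 43), so λ ≡ 34.
  x = λ² - 6 - 26 = 1156 - 32 ≡ 6; y = λ·(6 - 6) - 38 ≡ 5. → (6, 5)
double: tangent at (6, 5): λ = (3·6² + 25)/(2·5) ≡ 4/10. 10⁻¹ ≡ 13 (mod 43) since 10·13 = 130 ≡ 1, so λ ≡ 4·13 ≡ 9.
  x = λ² - 6 - 6 = 81 - 12 ≡ 26; y = λ·(6 - 26) - 5 ≡ 30. → (26, 30)
add G: tangent at (26, 30): λ = (3·26² + 25)/(2·30) ≡ 32/17. 17⁻¹ ≡ 38 (mod 43) since 17·38 = 646 ≡ 1, so λ ≡ 32·38 ≡ 12.
  x = λ² - 26 - 26 = 144 - 52 ≡ 6; y = λ·(26 - 6) - 30 ≡ 38. → (6, 38)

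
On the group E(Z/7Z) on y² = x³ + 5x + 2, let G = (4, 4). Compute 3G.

(3, 4)

Repeated addition: build up to 3G.
2G: tangent at (4, 4): λ = (3·4² + 5)/(2·4) ≡ 4/1. 1⁻¹ ≡ 1 (mod 7), so λ ≡ 4·1 ≡ 4.
  x = λ² - 4 - 4 = 16 - 8 ≡ 1; y = λ·(4 - 1) - 4 ≡ 1. → (1, 1)
3G: (1, 1) + (4, 4). λ = (4 - 1)/(4 - 1) ≡ 3/3 mod 7. 3⁻¹ ≡ 5 (mod 7), so λ ≡ 1.
  x = λ² - 1 - 4 = 1 - 5 ≡ 3; y = λ·(1 - 3) - 1 ≡ 4. → (3, 4)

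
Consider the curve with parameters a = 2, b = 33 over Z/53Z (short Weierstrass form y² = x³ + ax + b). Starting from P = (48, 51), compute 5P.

(47, 21)

Repeated addition: build up to 5P.
2P: tangent at (48, 51): λ = (3·48² + 2)/(2·51) ≡ 24/49. 49⁻¹ ≡ 13 (mod 53), so λ ≡ 24·13 ≡ 47.
  x = λ² - 48 - 48 = 2209 - 96 ≡ 46; y = λ·(48 - 46) - 51 ≡ 43. → (46, 43)
3P: (46, 43) + (48, 51). λ = (51 - 43)/(48 - 46) ≡ 8/2 mod 53. 2⁻¹ ≡ 27 (mod 53) since 2·27 = 54 ≡ 1, so λ ≡ 4.
  x = λ² - 46 - 48 = 16 - 94 ≡ 28; y = λ·(46 - 28) - 43 ≡ 29. → (28, 29)
4P: (28, 29) + (48, 51). λ = (51 - 29)/(48 - 28) ≡ 22/20 mod 53. 20⁻¹ ≡ 8 (mod 53), so λ ≡ 17.
  x = λ² - 28 - 48 = 289 - 76 ≡ 1; y = λ·(28 - 1) - 29 ≡ 6. → (1, 6)
5P: (1, 6) + (48, 51). λ = (51 - 6)/(48 - 1) ≡ 45/47 mod 53. 47⁻¹ ≡ 44 (mod 53), so λ ≡ 19.
  x = λ² - 1 - 48 = 361 - 49 ≡ 47; y = λ·(1 - 47) - 6 ≡ 21. → (47, 21)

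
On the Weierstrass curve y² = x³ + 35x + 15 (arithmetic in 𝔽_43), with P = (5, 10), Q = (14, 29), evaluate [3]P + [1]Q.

(6, 21)

First 3P:
Repeated addition: build up to 3P.
2P: tangent at (5, 10): λ = (3·5² + 35)/(2·10) ≡ 24/20. 20⁻¹ ≡ 28 (mod 43) since 20·28 = 560 ≡ 1, so λ ≡ 24·28 ≡ 27.
  x = λ² - 5 - 5 = 729 - 10 ≡ 31; y = λ·(5 - 31) - 10 ≡ 19. → (31, 19)
3P: (31, 19) + (5, 10). λ = (10 - 19)/(5 - 31) ≡ 34/17 mod 43. 17⁻¹ ≡ 38 (mod 43), so λ ≡ 2.
  x = λ² - 31 - 5 = 4 - 36 ≡ 11; y = λ·(31 - 11) - 19 ≡ 21. → (11, 21)
3P = (11, 21).
Finally 3P + Q:
(11, 21) + (14, 29). λ = (29 - 21)/(14 - 11) ≡ 8/3 mod 43. 3⁻¹ ≡ 29 (mod 43) since 3·29 = 87 ≡ 1, so λ ≡ 17.
  x = λ² - 11 - 14 = 289 - 25 ≡ 6; y = λ·(11 - 6) - 21 ≡ 21. → (6, 21)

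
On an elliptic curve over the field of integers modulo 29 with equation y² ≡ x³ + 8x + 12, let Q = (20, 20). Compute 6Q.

Repeated addition: build up to 6Q.
2Q: tangent at (20, 20): λ = (3·20² + 8)/(2·20) ≡ 19/11. 11⁻¹ ≡ 8 (mod 29), so λ ≡ 19·8 ≡ 7.
  x = λ² - 20 - 20 = 49 - 40 ≡ 9; y = λ·(20 - 9) - 20 ≡ 28. → (9, 28)
3Q: (9, 28) + (20, 20). λ = (20 - 28)/(20 - 9) ≡ 21/11 mod 29. 11⁻¹ ≡ 8 (mod 29), so λ ≡ 23.
  x = λ² - 9 - 20 = 529 - 29 ≡ 7; y = λ·(9 - 7) - 28 ≡ 18. → (7, 18)
4Q: (7, 18) + (20, 20). λ = (20 - 18)/(20 - 7) ≡ 2/13 mod 29. 13⁻¹ ≡ 9 (mod 29) since 13·9 = 117 ≡ 1, so λ ≡ 18.
  x = λ² - 7 - 20 = 324 - 27 ≡ 7; y = λ·(7 - 7) - 18 ≡ 11. → (7, 11)
5Q: (7, 11) + (20, 20). λ = (20 - 11)/(20 - 7) ≡ 9/13 mod 29. 13⁻¹ ≡ 9 (mod 29), so λ ≡ 23.
  x = λ² - 7 - 20 = 529 - 27 ≡ 9; y = λ·(7 - 9) - 11 ≡ 1. → (9, 1)
6Q: (9, 1) + (20, 20). λ = (20 - 1)/(20 - 9) ≡ 19/11 mod 29. 11⁻¹ ≡ 8 (mod 29), so λ ≡ 7.
  x = λ² - 9 - 20 = 49 - 29 ≡ 20; y = λ·(9 - 20) - 1 ≡ 9. → (20, 9)

(20, 9)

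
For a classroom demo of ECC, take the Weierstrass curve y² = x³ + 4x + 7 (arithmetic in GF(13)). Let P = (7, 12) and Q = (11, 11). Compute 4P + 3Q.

First 4P:
Double-and-add on 4 = (100)₂. Start with P = (7, 12) for the leading 1-bit.
double: tangent at (7, 12): λ = (3·7² + 4)/(2·12) ≡ 8/11. 11⁻¹ ≡ 6 (mod 13) since 11·6 = 66 ≡ 1, so λ ≡ 8·6 ≡ 9.
  x = λ² - 7 - 7 = 81 - 14 ≡ 2; y = λ·(7 - 2) - 12 ≡ 7. → (2, 7)
double: tangent at (2, 7): λ = (3·2² + 4)/(2·7) ≡ 3/1. 1⁻¹ ≡ 1 (mod 13), so λ ≡ 3·1 ≡ 3.
  x = λ² - 2 - 2 = 9 - 4 ≡ 5; y = λ·(2 - 5) - 7 ≡ 10. → (5, 10)
4P = (5, 10).
Next 3Q:
Repeated addition: build up to 3Q.
2Q: tangent at (11, 11): λ = (3·11² + 4)/(2·11) ≡ 3/9. 9⁻¹ ≡ 3 (mod 13), so λ ≡ 3·3 ≡ 9.
  x = λ² - 11 - 11 = 81 - 22 ≡ 7; y = λ·(11 - 7) - 11 ≡ 12. → (7, 12)
3Q: (7, 12) + (11, 11). λ = (11 - 12)/(11 - 7) ≡ 12/4 mod 13. 4⁻¹ ≡ 10 (mod 13), so λ ≡ 3.
  x = λ² - 7 - 11 = 9 - 18 ≡ 4; y = λ·(7 - 4) - 12 ≡ 10. → (4, 10)
3Q = (4, 10).
Finally 4P + 3Q:
(5, 10) + (4, 10). λ = (10 - 10)/(4 - 5) ≡ 0/12 mod 13. 12⁻¹ ≡ 12 (mod 13) since 12·12 = 144 ≡ 1, so λ ≡ 0.
  x = λ² - 5 - 4 = 0 - 9 ≡ 4; y = λ·(5 - 4) - 10 ≡ 3. → (4, 3)

(4, 3)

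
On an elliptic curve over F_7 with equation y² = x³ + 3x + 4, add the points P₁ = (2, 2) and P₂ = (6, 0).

(1, 1)

(2, 2) + (6, 0). λ = (0 - 2)/(6 - 2) ≡ 5/4 mod 7. 4⁻¹ ≡ 2 (mod 7), so λ ≡ 3.
  x = λ² - 2 - 6 = 9 - 8 ≡ 1; y = λ·(2 - 1) - 2 ≡ 1. → (1, 1)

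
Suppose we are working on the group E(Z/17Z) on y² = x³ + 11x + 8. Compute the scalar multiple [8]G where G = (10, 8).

O

Repeated addition: build up to 8G.
2G: tangent at (10, 8): λ = (3·10² + 11)/(2·8) ≡ 5/16. 16⁻¹ ≡ 16 (mod 17), so λ ≡ 5·16 ≡ 12.
  x = λ² - 10 - 10 = 144 - 20 ≡ 5; y = λ·(10 - 5) - 8 ≡ 1. → (5, 1)
3G: (5, 1) + (10, 8). λ = (8 - 1)/(10 - 5) ≡ 7/5 mod 17. 5⁻¹ ≡ 7 (mod 17), so λ ≡ 15.
  x = λ² - 5 - 10 = 225 - 15 ≡ 6; y = λ·(5 - 6) - 1 ≡ 1. → (6, 1)
4G: (6, 1) + (10, 8). λ = (8 - 1)/(10 - 6) ≡ 7/4 mod 17. 4⁻¹ ≡ 13 (mod 17), so λ ≡ 6.
  x = λ² - 6 - 10 = 36 - 16 ≡ 3; y = λ·(6 - 3) - 1 ≡ 0. → (3, 0)
5G: (3, 0) + (10, 8). λ = (8 - 0)/(10 - 3) ≡ 8/7 mod 17. 7⁻¹ ≡ 5 (mod 17) since 7·5 = 35 ≡ 1, so λ ≡ 6.
  x = λ² - 3 - 10 = 36 - 13 ≡ 6; y = λ·(3 - 6) - 0 ≡ 16. → (6, 16)
6G: (6, 16) + (10, 8). λ = (8 - 16)/(10 - 6) ≡ 9/4 mod 17. 4⁻¹ ≡ 13 (mod 17) since 4·13 = 52 ≡ 1, so λ ≡ 15.
  x = λ² - 6 - 10 = 225 - 16 ≡ 5; y = λ·(6 - 5) - 16 ≡ 16. → (5, 16)
7G: (5, 16) + (10, 8). λ = (8 - 16)/(10 - 5) ≡ 9/5 mod 17. 5⁻¹ ≡ 7 (mod 17) since 5·7 = 35 ≡ 1, so λ ≡ 12.
  x = λ² - 5 - 10 = 144 - 15 ≡ 10; y = λ·(5 - 10) - 16 ≡ 9. → (10, 9)
8G: (10, 9) + (10, 8): same x and y₁ ≡ -y₂, so the sum is O.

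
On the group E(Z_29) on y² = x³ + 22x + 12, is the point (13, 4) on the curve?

y² = 4² ≡ 16; x³ + 22x + 12 = 2495 ≡ 1 (mod 29). 16 ≠ 1.

no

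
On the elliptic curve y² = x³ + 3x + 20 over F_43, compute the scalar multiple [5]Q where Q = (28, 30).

Repeated addition: build up to 5Q.
2Q: tangent at (28, 30): λ = (3·28² + 3)/(2·30) ≡ 33/17. 17⁻¹ ≡ 38 (mod 43) since 17·38 = 646 ≡ 1, so λ ≡ 33·38 ≡ 7.
  x = λ² - 28 - 28 = 49 - 56 ≡ 36; y = λ·(28 - 36) - 30 ≡ 0. → (36, 0)
3Q: (36, 0) + (28, 30). λ = (30 - 0)/(28 - 36) ≡ 30/35 mod 43. 35⁻¹ ≡ 16 (mod 43), so λ ≡ 7.
  x = λ² - 36 - 28 = 49 - 64 ≡ 28; y = λ·(36 - 28) - 0 ≡ 13. → (28, 13)
4Q: (28, 13) + (28, 30): same x and y₁ ≡ -y₂, so the sum is O.
5Q: O + (28, 30) = (28, 30) (identity).

(28, 30)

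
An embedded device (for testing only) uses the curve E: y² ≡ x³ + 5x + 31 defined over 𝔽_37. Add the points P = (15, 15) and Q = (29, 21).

(3, 6)

(15, 15) + (29, 21). λ = (21 - 15)/(29 - 15) ≡ 6/14 mod 37. 14⁻¹ ≡ 8 (mod 37), so λ ≡ 11.
  x = λ² - 15 - 29 = 121 - 44 ≡ 3; y = λ·(15 - 3) - 15 ≡ 6. → (3, 6)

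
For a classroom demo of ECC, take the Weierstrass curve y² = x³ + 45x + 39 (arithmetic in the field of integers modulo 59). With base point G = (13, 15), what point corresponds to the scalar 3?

Repeated addition: build up to 3G.
2G: tangent at (13, 15): λ = (3·13² + 45)/(2·15) ≡ 21/30. 30⁻¹ ≡ 2 (mod 59) since 30·2 = 60 ≡ 1, so λ ≡ 21·2 ≡ 42.
  x = λ² - 13 - 13 = 1764 - 26 ≡ 27; y = λ·(13 - 27) - 15 ≡ 46. → (27, 46)
3G: (27, 46) + (13, 15). λ = (15 - 46)/(13 - 27) ≡ 28/45 mod 59. 45⁻¹ ≡ 21 (mod 59), so λ ≡ 57.
  x = λ² - 27 - 13 = 3249 - 40 ≡ 23; y = λ·(27 - 23) - 46 ≡ 5. → (23, 5)

(23, 5)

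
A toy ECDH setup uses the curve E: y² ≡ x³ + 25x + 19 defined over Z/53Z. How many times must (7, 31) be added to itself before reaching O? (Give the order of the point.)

10

2P: tangent at (7, 31): λ = (3·7² + 25)/(2·31) ≡ 13/9. 9⁻¹ ≡ 6 (mod 53), so λ ≡ 13·6 ≡ 25.
  x = λ² - 7 - 7 = 625 - 14 ≡ 28; y = λ·(7 - 28) - 31 ≡ 27. → (28, 27)
3P: (28, 27) + (7, 31). λ = (31 - 27)/(7 - 28) ≡ 4/32 mod 53. 32⁻¹ ≡ 5 (mod 53) since 32·5 = 160 ≡ 1, so λ ≡ 20.
  x = λ² - 28 - 7 = 400 - 35 ≡ 47; y = λ·(28 - 47) - 27 ≡ 17. → (47, 17)
4P: (47, 17) + (7, 31). λ = (31 - 17)/(7 - 47) ≡ 14/13 mod 53. 13⁻¹ ≡ 49 (mod 53), so λ ≡ 50.
  x = λ² - 47 - 7 = 2500 - 54 ≡ 8; y = λ·(47 - 8) - 17 ≡ 25. → (8, 25)
5P: (8, 25) + (7, 31). λ = (31 - 25)/(7 - 8) ≡ 6/52 mod 53. 52⁻¹ ≡ 52 (mod 53), so λ ≡ 47.
  x = λ² - 8 - 7 = 2209 - 15 ≡ 21; y = λ·(8 - 21) - 25 ≡ 0. → (21, 0)
6P: (21, 0) + (7, 31). λ = (31 - 0)/(7 - 21) ≡ 31/39 mod 53. 39⁻¹ ≡ 34 (mod 53) since 39·34 = 1326 ≡ 1, so λ ≡ 47.
  x = λ² - 21 - 7 = 2209 - 28 ≡ 8; y = λ·(21 - 8) - 0 ≡ 28. → (8, 28)
7P: (8, 28) + (7, 31). λ = (31 - 28)/(7 - 8) ≡ 3/52 mod 53. 52⁻¹ ≡ 52 (mod 53), so λ ≡ 50.
  x = λ² - 8 - 7 = 2500 - 15 ≡ 47; y = λ·(8 - 47) - 28 ≡ 36. → (47, 36)
8P: (47, 36) + (7, 31). λ = (31 - 36)/(7 - 47) ≡ 48/13 mod 53. 13⁻¹ ≡ 49 (mod 53), so λ ≡ 20.
  x = λ² - 47 - 7 = 400 - 54 ≡ 28; y = λ·(47 - 28) - 36 ≡ 26. → (28, 26)
9P: (28, 26) + (7, 31). λ = (31 - 26)/(7 - 28) ≡ 5/32 mod 53. 32⁻¹ ≡ 5 (mod 53) since 32·5 = 160 ≡ 1, so λ ≡ 25.
  x = λ² - 28 - 7 = 625 - 35 ≡ 7; y = λ·(28 - 7) - 26 ≡ 22. → (7, 22)
10P: (7, 22) + (7, 31): same x and y₁ ≡ -y₂, so the sum is O.
10P = O, so the order is 10.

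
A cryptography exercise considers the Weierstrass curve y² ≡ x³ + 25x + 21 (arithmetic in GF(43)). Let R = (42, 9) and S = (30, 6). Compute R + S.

(6, 0)

(42, 9) + (30, 6). λ = (6 - 9)/(30 - 42) ≡ 40/31 mod 43. 31⁻¹ ≡ 25 (mod 43) since 31·25 = 775 ≡ 1, so λ ≡ 11.
  x = λ² - 42 - 30 = 121 - 72 ≡ 6; y = λ·(42 - 6) - 9 ≡ 0. → (6, 0)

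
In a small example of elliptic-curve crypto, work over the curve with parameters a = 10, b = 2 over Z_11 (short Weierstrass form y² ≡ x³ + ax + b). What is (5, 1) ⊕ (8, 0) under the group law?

(5, 1) + (8, 0). λ = (0 - 1)/(8 - 5) ≡ 10/3 mod 11. 3⁻¹ ≡ 4 (mod 11) since 3·4 = 12 ≡ 1, so λ ≡ 7.
  x = λ² - 5 - 8 = 49 - 13 ≡ 3; y = λ·(5 - 3) - 1 ≡ 2. → (3, 2)

(3, 2)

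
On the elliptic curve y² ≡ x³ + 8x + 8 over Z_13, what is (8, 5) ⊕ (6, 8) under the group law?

(8, 5) + (6, 8). λ = (8 - 5)/(6 - 8) ≡ 3/11 mod 13. 11⁻¹ ≡ 6 (mod 13), so λ ≡ 5.
  x = λ² - 8 - 6 = 25 - 14 ≡ 11; y = λ·(8 - 11) - 5 ≡ 6. → (11, 6)

(11, 6)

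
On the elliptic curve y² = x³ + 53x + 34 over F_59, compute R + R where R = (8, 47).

(33, 14)

tangent at (8, 47): λ = (3·8² + 53)/(2·47) ≡ 9/35. 35⁻¹ ≡ 27 (mod 59), so λ ≡ 9·27 ≡ 7.
  x = λ² - 8 - 8 = 49 - 16 ≡ 33; y = λ·(8 - 33) - 47 ≡ 14. → (33, 14)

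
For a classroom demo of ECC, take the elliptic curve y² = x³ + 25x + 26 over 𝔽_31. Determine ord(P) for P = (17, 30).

3

2P: tangent at (17, 30): λ = (3·17² + 25)/(2·30) ≡ 24/29. 29⁻¹ ≡ 15 (mod 31) since 29·15 = 435 ≡ 1, so λ ≡ 24·15 ≡ 19.
  x = λ² - 17 - 17 = 361 - 34 ≡ 17; y = λ·(17 - 17) - 30 ≡ 1. → (17, 1)
3P: (17, 1) + (17, 30): same x and y₁ ≡ -y₂, so the sum is ∞.
3P = ∞, so the order is 3.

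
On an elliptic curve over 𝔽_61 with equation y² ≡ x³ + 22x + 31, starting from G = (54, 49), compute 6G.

(38, 31)

Double-and-add on 6 = (110)₂. Start with G = (54, 49) for the leading 1-bit.
double: tangent at (54, 49): λ = (3·54² + 22)/(2·49) ≡ 47/37. 37⁻¹ ≡ 33 (mod 61) since 37·33 = 1221 ≡ 1, so λ ≡ 47·33 ≡ 26.
  x = λ² - 54 - 54 = 676 - 108 ≡ 19; y = λ·(54 - 19) - 49 ≡ 7. → (19, 7)
add G: (19, 7) + (54, 49). λ = (49 - 7)/(54 - 19) ≡ 42/35 mod 61. 35⁻¹ ≡ 7 (mod 61) since 35·7 = 245 ≡ 1, so λ ≡ 50.
  x = λ² - 19 - 54 = 2500 - 73 ≡ 48; y = λ·(19 - 48) - 7 ≡ 7. → (48, 7)
double: tangent at (48, 7): λ = (3·48² + 22)/(2·7) ≡ 41/14. 14⁻¹ ≡ 48 (mod 61), so λ ≡ 41·48 ≡ 16.
  x = λ² - 48 - 48 = 256 - 96 ≡ 38; y = λ·(48 - 38) - 7 ≡ 31. → (38, 31)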